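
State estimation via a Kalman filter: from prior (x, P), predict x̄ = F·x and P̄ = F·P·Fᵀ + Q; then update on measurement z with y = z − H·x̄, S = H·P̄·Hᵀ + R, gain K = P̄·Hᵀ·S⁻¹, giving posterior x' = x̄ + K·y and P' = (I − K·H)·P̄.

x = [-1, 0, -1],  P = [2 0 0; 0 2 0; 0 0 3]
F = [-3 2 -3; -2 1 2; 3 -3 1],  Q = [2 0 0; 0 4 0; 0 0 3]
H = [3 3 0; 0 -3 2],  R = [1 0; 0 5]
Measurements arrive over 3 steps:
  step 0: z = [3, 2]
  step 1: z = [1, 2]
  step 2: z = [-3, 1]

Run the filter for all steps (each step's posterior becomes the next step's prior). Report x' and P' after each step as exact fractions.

step 0: x̄ = F·x = [6, 0, -4]
step 0: P̄ = F·P·Fᵀ + Q = [55 -2 -39; -2 26 -12; -39 -12 42]
step 0: y = z − H·x̄ = [-15, 10]
step 0: S = H·P̄·Hᵀ + R = [694 -522; -522 551]
step 0: K = P̄·Hᵀ·S⁻¹ = [345/758 3303/10991; -234/1895 -16602/54955; -747/3790 1707/54955]
step 0: x' = x̄ + K·y = [47877/21982, -12846/10991, -16111/21982]
step 0: P' = (I − K·H)·P̄ = [93847/21982 -45256/10991 -119253/21982; -45256/10991 224018/54955 294522/54955; -119253/21982 294522/54955 892101/109910]
step 1: x̄ = F·x = [-2529/379, -76834/10991, 102298/10991]
step 1: P̄ = F·P·Fᵀ + Q = [6529/379 7296/379 -9453/379; 7296/379 7634778/54955 -5889318/54955; -9453/379 -5889318/54955 5255748/54955]
step 1: y = z − H·x̄ = [461516/10991, -413116/10991]
step 1: S = H·P̄·Hᵀ + R = [96330862/54955 -24358860/10991; -24358860/10991 32136517/10991]
step 1: K = P̄·Hᵀ·S⁻¹ = [56639175/148531286 18731796/74265643; -308365911/5866985797 -18988746/74265643; -1229583483/11733971594 7125480/74265643]
step 1: x' = x̄ + K·y = [-10479339/74265643, 2421985270/5866985797, 7633186592/5866985797]
step 1: P' = (I − K·H)·P̄ = [392983523/148531286 -187051899/74265643 -467496717/148531286; -187051899/74265643 14674311384/5866985797 18261189741/5866985797; -467496717/148531286 18261189741/5866985797 57598133823/11733971594]
step 2: x̄ = F·x = [-15571985893/5866985797, 19344094016/5866985797, -2116372561/5866985797]
step 2: P̄ = F·P·Fᵀ + Q = [95129219333/5866985797 71392206138/5866985797 -113338680771/5866985797; 71392206138/5866985797 495312040472/5866985797 -377726225460/5866985797; -113338680771/5866985797 -377726225460/5866985797 363798409188/5866985797]
step 2: y = z − H·x̄ = [-1257273120/255086339, 68132012967/5866985797]
step 2: S = H·P̄·Hᵀ + R = [287169479762/255086339 -349857724212/255086339; -349857724212/255086339 10475051635505/5866985797]
step 2: K = P̄·Hᵀ·S⁻¹ = [287290567225497/756235335909782 94431973419978/378117667954891; -19351902900369/378117667954891 -95773094696124/378117667954891; -78172527843297/756235335909782 37143069390102/378117667954891]
step 2: x' = x̄ + K·y = [-614972290423501/378117667954891, 229885406873804/378117667954891, 487586442814019/378117667954891]
step 2: P' = (I − K·H)·P̄ = [1991038642262773/756235335909782 -947637559927137/378117667954891 -2370752812681521/756235335909782; -947637559927137/378117667954891 941186925627014/378117667954891 1172347651700211/378117667954891; -2370752812681521/756235335909782 1172347651700211/378117667954891 3702758302051143/756235335909782]

step 0: x' = [47877/21982, -12846/10991, -16111/21982], P' = [93847/21982 -45256/10991 -119253/21982; -45256/10991 224018/54955 294522/54955; -119253/21982 294522/54955 892101/109910]
step 1: x' = [-10479339/74265643, 2421985270/5866985797, 7633186592/5866985797], P' = [392983523/148531286 -187051899/74265643 -467496717/148531286; -187051899/74265643 14674311384/5866985797 18261189741/5866985797; -467496717/148531286 18261189741/5866985797 57598133823/11733971594]
step 2: x' = [-614972290423501/378117667954891, 229885406873804/378117667954891, 487586442814019/378117667954891], P' = [1991038642262773/756235335909782 -947637559927137/378117667954891 -2370752812681521/756235335909782; -947637559927137/378117667954891 941186925627014/378117667954891 1172347651700211/378117667954891; -2370752812681521/756235335909782 1172347651700211/378117667954891 3702758302051143/756235335909782]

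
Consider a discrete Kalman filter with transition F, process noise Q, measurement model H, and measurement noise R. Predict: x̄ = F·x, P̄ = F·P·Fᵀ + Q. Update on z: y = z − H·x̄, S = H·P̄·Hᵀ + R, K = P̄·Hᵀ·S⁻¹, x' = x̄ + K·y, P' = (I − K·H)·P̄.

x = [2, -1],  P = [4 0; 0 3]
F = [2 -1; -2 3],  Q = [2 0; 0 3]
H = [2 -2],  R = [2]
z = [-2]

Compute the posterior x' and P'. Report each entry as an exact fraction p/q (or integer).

x' = [-21/235, 201/235]
P' = [703/235 657/235; 657/235 728/235]

x̄ = F·x = [5, -7]
P̄ = F·P·Fᵀ + Q = [21 -25; -25 46]
y = z − H·x̄ = [-26]
S = H·P̄·Hᵀ + R = [470]
K = P̄·Hᵀ·S⁻¹ = [46/235; -71/235]
x' = x̄ + K·y = [-21/235, 201/235]
P' = (I − K·H)·P̄ = [703/235 657/235; 657/235 728/235]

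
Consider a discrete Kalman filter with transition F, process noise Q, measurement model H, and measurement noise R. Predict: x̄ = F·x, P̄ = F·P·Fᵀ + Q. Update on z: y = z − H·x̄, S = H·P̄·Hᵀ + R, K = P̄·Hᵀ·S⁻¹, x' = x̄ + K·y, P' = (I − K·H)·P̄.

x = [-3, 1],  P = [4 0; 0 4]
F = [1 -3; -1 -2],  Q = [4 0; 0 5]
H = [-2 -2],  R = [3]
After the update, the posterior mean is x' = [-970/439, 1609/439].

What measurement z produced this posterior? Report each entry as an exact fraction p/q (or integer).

x̄ = F·x = [-6, 1]
P̄ = F·P·Fᵀ + Q = [44 20; 20 25]
S = H·P̄·Hᵀ + R = [439]
K = P̄·Hᵀ·S⁻¹ = [-128/439; -90/439]
x' − x̄ = [1664/439, 1170/439] = K·y
y = (KᵀK)⁻¹·Kᵀ·(x' − x̄) = [-13]
z = y + H·x̄ = [-13] + [10] = [-3]

z = [-3]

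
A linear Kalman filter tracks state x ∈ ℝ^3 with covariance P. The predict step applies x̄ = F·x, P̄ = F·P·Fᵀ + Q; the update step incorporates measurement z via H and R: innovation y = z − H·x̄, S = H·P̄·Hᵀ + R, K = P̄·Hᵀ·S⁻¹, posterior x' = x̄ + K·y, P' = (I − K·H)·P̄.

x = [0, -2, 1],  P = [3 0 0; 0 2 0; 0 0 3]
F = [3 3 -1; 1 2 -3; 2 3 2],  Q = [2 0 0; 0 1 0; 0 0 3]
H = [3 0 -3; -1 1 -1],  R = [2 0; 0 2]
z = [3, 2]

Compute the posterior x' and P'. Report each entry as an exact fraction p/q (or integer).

x̄ = F·x = [-7, -7, -4]
P̄ = F·P·Fᵀ + Q = [50 30 30; 30 39 0; 30 0 45]
y = z − H·x̄ = [12, -2]
S = H·P̄·Hᵀ + R = [317 75; 75 136]
K = P̄·Hᵀ·S⁻¹ = [11910/37487 -20350/37487; 11565/37487 -3897/37487; -495/37487 -20400/37487]
x' = x̄ + K·y = [-78789/37487, -115835/37487, -115088/37487]
P' = (I − K·H)·P̄ = [142250/37487 235860/37487 134310/37487; 235860/37487 456216/37487 228150/37487; 134310/37487 228150/37487 134640/37487]

x' = [-78789/37487, -115835/37487, -115088/37487]
P' = [142250/37487 235860/37487 134310/37487; 235860/37487 456216/37487 228150/37487; 134310/37487 228150/37487 134640/37487]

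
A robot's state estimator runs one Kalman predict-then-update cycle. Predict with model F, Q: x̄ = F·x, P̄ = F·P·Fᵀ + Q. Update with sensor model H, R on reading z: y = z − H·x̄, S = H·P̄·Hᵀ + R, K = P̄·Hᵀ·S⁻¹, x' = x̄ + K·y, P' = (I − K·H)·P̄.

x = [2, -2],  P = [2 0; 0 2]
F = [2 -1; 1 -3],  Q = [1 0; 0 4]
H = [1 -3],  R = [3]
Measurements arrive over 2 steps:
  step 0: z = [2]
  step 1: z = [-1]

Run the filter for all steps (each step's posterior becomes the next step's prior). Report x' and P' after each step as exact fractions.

step 0: x̄ = F·x = [6, 8]
step 0: P̄ = F·P·Fᵀ + Q = [11 10; 10 24]
step 0: y = z − H·x̄ = [20]
step 0: S = H·P̄·Hᵀ + R = [170]
step 0: K = P̄·Hᵀ·S⁻¹ = [-19/170; -31/85]
step 0: x' = x̄ + K·y = [64/17, 12/17]
step 0: P' = (I − K·H)·P̄ = [1509/170 261/85; 261/85 118/85]
step 1: x̄ = F·x = [116/17, 28/17]
step 1: P̄ = F·P·Fᵀ + Q = [2177/85 36/85; 36/85 1181/170]
step 1: y = z − H·x̄ = [-49/17]
step 1: S = H·P̄·Hᵀ + R = [15061/170]
step 1: K = P̄·Hᵀ·S⁻¹ = [4138/15061; -3471/15061]
step 1: x' = x̄ + K·y = [90842/15061, 34811/15061]
step 1: P' = (I − K·H)·P̄ = [285015/15061 90867/15061; 90867/15061 33760/15061]

step 0: x' = [64/17, 12/17], P' = [1509/170 261/85; 261/85 118/85]
step 1: x' = [90842/15061, 34811/15061], P' = [285015/15061 90867/15061; 90867/15061 33760/15061]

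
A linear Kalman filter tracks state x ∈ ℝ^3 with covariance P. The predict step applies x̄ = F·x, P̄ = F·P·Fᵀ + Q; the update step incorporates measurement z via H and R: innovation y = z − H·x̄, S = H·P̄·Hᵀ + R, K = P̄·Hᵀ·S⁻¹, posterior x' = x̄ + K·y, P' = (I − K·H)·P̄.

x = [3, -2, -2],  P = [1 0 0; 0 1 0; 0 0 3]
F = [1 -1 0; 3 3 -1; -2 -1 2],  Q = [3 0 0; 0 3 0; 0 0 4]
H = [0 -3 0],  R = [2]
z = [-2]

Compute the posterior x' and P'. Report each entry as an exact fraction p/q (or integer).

x' = [5, 77/109, -1159/218]
P' = [5 0 -1; 0 24/109 -15/109; -1 -15/109 2553/218]

x̄ = F·x = [5, 5, -8]
P̄ = F·P·Fᵀ + Q = [5 0 -1; 0 24 -15; -1 -15 21]
y = z − H·x̄ = [13]
S = H·P̄·Hᵀ + R = [218]
K = P̄·Hᵀ·S⁻¹ = [0; -36/109; 45/218]
x' = x̄ + K·y = [5, 77/109, -1159/218]
P' = (I − K·H)·P̄ = [5 0 -1; 0 24/109 -15/109; -1 -15/109 2553/218]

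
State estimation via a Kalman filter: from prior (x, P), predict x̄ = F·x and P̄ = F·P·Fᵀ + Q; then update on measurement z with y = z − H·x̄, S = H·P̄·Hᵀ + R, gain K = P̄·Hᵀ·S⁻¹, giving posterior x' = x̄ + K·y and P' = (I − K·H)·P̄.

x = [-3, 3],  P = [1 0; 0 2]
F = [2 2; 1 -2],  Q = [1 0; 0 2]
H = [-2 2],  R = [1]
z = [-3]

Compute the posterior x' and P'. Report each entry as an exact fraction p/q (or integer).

x' = [-114/29, -159/29]
P' = [441/145 422/145; 422/145 439/145]

x̄ = F·x = [0, -9]
P̄ = F·P·Fᵀ + Q = [13 -6; -6 11]
y = z − H·x̄ = [15]
S = H·P̄·Hᵀ + R = [145]
K = P̄·Hᵀ·S⁻¹ = [-38/145; 34/145]
x' = x̄ + K·y = [-114/29, -159/29]
P' = (I − K·H)·P̄ = [441/145 422/145; 422/145 439/145]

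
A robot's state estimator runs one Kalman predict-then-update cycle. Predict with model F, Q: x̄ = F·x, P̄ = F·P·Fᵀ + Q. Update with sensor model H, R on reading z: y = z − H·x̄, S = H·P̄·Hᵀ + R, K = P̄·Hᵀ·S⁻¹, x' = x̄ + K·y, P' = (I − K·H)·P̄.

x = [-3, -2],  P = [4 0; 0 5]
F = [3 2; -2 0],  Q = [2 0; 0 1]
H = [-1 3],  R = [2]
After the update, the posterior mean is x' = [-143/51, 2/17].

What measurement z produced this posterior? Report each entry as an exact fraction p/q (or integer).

z = [3]

x̄ = F·x = [-13, 6]
P̄ = F·P·Fᵀ + Q = [58 -24; -24 17]
S = H·P̄·Hᵀ + R = [357]
K = P̄·Hᵀ·S⁻¹ = [-130/357; 25/119]
x' − x̄ = [520/51, -100/17] = K·y
y = (KᵀK)⁻¹·Kᵀ·(x' − x̄) = [-28]
z = y + H·x̄ = [-28] + [31] = [3]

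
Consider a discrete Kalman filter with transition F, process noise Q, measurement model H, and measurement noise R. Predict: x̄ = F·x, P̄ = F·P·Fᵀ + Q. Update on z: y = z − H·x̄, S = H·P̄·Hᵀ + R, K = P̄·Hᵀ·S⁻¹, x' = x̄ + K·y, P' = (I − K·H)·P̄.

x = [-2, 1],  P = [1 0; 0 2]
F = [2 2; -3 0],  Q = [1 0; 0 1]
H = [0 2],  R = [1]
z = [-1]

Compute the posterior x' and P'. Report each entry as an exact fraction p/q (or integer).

x' = [74/41, -14/41]
P' = [389/41 -6/41; -6/41 10/41]

x̄ = F·x = [-2, 6]
P̄ = F·P·Fᵀ + Q = [13 -6; -6 10]
y = z − H·x̄ = [-13]
S = H·P̄·Hᵀ + R = [41]
K = P̄·Hᵀ·S⁻¹ = [-12/41; 20/41]
x' = x̄ + K·y = [74/41, -14/41]
P' = (I − K·H)·P̄ = [389/41 -6/41; -6/41 10/41]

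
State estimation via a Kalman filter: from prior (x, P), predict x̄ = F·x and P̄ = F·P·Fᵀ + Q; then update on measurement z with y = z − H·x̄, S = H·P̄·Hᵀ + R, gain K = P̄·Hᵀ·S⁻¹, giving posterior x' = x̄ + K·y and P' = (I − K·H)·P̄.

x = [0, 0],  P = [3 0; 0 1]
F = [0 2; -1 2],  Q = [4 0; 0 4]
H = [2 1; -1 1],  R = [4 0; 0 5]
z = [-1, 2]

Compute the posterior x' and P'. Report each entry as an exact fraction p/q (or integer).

x' = [-780/1007, 609/1007]
P' = [808/1007 -352/1007; -352/1007 1948/1007]

x̄ = F·x = [0, 0]
P̄ = F·P·Fᵀ + Q = [8 4; 4 11]
y = z − H·x̄ = [-1, 2]
S = H·P̄·Hᵀ + R = [63 -1; -1 16]
K = P̄·Hᵀ·S⁻¹ = [316/1007 -232/1007; 311/1007 460/1007]
x' = x̄ + K·y = [-780/1007, 609/1007]
P' = (I − K·H)·P̄ = [808/1007 -352/1007; -352/1007 1948/1007]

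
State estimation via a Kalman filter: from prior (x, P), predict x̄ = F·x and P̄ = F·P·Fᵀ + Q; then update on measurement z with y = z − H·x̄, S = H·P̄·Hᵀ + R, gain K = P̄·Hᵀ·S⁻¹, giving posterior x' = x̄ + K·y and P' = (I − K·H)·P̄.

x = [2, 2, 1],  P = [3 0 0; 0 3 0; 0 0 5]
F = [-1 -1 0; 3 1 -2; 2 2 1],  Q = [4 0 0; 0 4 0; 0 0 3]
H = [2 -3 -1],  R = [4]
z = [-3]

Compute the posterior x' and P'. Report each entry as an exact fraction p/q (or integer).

x' = [-588/419, -686/419, 2203/419]
P' = [1878/419 1772/419 -1696/419; 1772/419 2626/419 -3934/419; -1696/419 -3934/419 8606/419]

x̄ = F·x = [-4, 6, 9]
P̄ = F·P·Fᵀ + Q = [10 -12 -12; -12 54 14; -12 14 32]
y = z − H·x̄ = [32]
S = H·P̄·Hᵀ + R = [838]
K = P̄·Hᵀ·S⁻¹ = [34/419; -100/419; -49/419]
x' = x̄ + K·y = [-588/419, -686/419, 2203/419]
P' = (I − K·H)·P̄ = [1878/419 1772/419 -1696/419; 1772/419 2626/419 -3934/419; -1696/419 -3934/419 8606/419]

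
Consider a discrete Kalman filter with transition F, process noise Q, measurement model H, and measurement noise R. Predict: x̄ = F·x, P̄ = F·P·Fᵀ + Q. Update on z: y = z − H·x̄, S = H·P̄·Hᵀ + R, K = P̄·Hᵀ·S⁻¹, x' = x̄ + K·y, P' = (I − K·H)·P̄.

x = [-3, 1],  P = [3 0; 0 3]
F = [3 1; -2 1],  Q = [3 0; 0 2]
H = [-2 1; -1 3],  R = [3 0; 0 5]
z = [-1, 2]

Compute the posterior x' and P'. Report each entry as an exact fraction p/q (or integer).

x̄ = F·x = [-8, 7]
P̄ = F·P·Fᵀ + Q = [33 -15; -15 17]
y = z − H·x̄ = [-24, -27]
S = H·P̄·Hᵀ + R = [212 222; 222 281]
K = P̄·Hᵀ·S⁻¹ = [-5445/10288 723/5144; -1445/10288 1779/5144]
x' = x̄ + K·y = [4667/5144, 5315/5144]
P' = (I − K·H)·P̄ = [11247/10288 6159/10288; 6159/10288 7983/10288]

x' = [4667/5144, 5315/5144]
P' = [11247/10288 6159/10288; 6159/10288 7983/10288]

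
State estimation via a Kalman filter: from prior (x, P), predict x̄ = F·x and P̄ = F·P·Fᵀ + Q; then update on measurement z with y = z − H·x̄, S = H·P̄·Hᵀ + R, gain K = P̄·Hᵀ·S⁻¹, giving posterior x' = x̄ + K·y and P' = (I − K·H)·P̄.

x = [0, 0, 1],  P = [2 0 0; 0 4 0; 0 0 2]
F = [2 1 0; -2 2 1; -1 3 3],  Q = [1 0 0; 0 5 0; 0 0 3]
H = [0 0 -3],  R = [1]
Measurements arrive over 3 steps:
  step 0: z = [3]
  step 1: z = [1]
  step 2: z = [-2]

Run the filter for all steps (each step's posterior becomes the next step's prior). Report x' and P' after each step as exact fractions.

step 0: x' = [-72/133, -173/133, -132/133], P' = [1585/133 -612/133 2/133; -612/133 1522/133 17/266; 2/133 17/266 59/532]
step 1: x' = [-2037035/707131, 1965146/707131, -238905/707131], P' = [28776072/707131 -16346847/707131 -6506/707131; -16346847/707131 14804795/707131 69219/707131; -6506/707131 69219/707131 78511/707131]
step 2: x' = [517627310/1189313321, 1126499179/1189313321, 796247716/1189313321], P' = [105265451001/2378626642 -31107113439/1189313321 -94703373/2378626642; -31107113439/1189313321 27701442938/1189313321 139029868/1189313321; -94703373/2378626642 139029868/1189313321 264213279/2378626642]

step 0: x̄ = F·x = [0, 1, 3]
step 0: P̄ = F·P·Fᵀ + Q = [13 0 8; 0 31 34; 8 34 59]
step 0: y = z − H·x̄ = [12]
step 0: S = H·P̄·Hᵀ + R = [532]
step 0: K = P̄·Hᵀ·S⁻¹ = [-6/133; -51/266; -177/532]
step 0: x' = x̄ + K·y = [-72/133, -173/133, -132/133]
step 0: P' = (I − K·H)·P̄ = [1585/133 -612/133 2/133; -612/133 1522/133 17/266; 2/133 17/266 59/532]
step 1: x̄ = F·x = [-317/133, -334/133, -843/133]
step 1: P̄ = F·P·Fᵀ + Q = [5547/133 -9015/266 -3253/266; -9015/266 72119/532 69219/532; -3253/266 69219/532 78511/532]
step 1: y = z − H·x̄ = [-2396/133]
step 1: S = H·P̄·Hᵀ + R = [707131/532]
step 1: K = P̄·Hᵀ·S⁻¹ = [19518/707131; -207657/707131; -235533/707131]
step 1: x' = x̄ + K·y = [-2037035/707131, 1965146/707131, -238905/707131]
step 1: P' = (I − K·H)·P̄ = [28776072/707131 -16346847/707131 -6506/707131; -16346847/707131 14804795/707131 69219/707131; -6506/707131 69219/707131 78511/707131]
step 2: x̄ = F·x = [-2108924/707131, 7765457/707131, 7215758/707131]
step 2: P̄ = F·P·Fᵀ + Q = [65228826/707131 -118132185/707131 -94703373/707131; -118132185/707131 309015310/707131 278059736/707131; -94703373/707131 278059736/707131 264213279/707131]
step 2: y = z − H·x̄ = [20233012/707131]
step 2: S = H·P̄·Hᵀ + R = [2378626642/707131]
step 2: K = P̄·Hᵀ·S⁻¹ = [284110119/2378626642; -417089604/1189313321; -792639837/2378626642]
step 2: x' = x̄ + K·y = [517627310/1189313321, 1126499179/1189313321, 796247716/1189313321]
step 2: P' = (I − K·H)·P̄ = [105265451001/2378626642 -31107113439/1189313321 -94703373/2378626642; -31107113439/1189313321 27701442938/1189313321 139029868/1189313321; -94703373/2378626642 139029868/1189313321 264213279/2378626642]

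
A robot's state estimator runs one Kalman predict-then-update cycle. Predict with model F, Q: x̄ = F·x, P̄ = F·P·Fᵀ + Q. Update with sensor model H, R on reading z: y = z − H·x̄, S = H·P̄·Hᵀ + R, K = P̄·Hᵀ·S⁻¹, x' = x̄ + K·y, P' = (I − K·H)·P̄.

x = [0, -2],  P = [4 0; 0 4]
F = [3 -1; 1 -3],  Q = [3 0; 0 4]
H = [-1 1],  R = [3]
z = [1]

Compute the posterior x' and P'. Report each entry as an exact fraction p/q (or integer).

x̄ = F·x = [2, 6]
P̄ = F·P·Fᵀ + Q = [43 24; 24 44]
y = z − H·x̄ = [-3]
S = H·P̄·Hᵀ + R = [42]
K = P̄·Hᵀ·S⁻¹ = [-19/42; 10/21]
x' = x̄ + K·y = [47/14, 32/7]
P' = (I − K·H)·P̄ = [1445/42 694/21; 694/21 724/21]

x' = [47/14, 32/7]
P' = [1445/42 694/21; 694/21 724/21]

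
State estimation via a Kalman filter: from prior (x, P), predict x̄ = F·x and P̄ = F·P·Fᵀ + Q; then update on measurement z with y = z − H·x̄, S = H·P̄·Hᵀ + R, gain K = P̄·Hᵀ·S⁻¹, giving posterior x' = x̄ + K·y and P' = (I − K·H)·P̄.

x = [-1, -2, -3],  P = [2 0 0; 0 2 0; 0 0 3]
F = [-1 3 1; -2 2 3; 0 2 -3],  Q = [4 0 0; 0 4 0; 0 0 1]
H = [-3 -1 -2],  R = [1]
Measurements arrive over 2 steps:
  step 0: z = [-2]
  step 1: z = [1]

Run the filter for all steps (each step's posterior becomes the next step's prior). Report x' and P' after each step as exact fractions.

step 0: x̄ = F·x = [-8, -11, 5]
step 0: P̄ = F·P·Fᵀ + Q = [27 25 3; 25 47 -19; 3 -19 36]
step 0: y = z − H·x̄ = [-27]
step 0: S = H·P̄·Hᵀ + R = [545]
step 0: K = P̄·Hᵀ·S⁻¹ = [-112/545; -84/545; -62/545]
step 0: x' = x̄ + K·y = [-1336/545, -3727/545, 4399/545]
step 0: P' = (I − K·H)·P̄ = [2171/545 4217/545 -5309/545; 4217/545 18559/545 -15563/545; -5309/545 -15563/545 15776/545]
step 1: x̄ = F·x = [-5446/545, 1683/109, -20651/545]
step 1: P̄ = F·P·Fᵀ + Q = [79096/545 -3072/109 148606/545; -3072/109 14060/109 -23294/109; 148606/545 -23294/109 403521/545]
step 1: y = z − H·x̄ = [-9736/109]
step 1: S = H·P̄·Hᵀ + R = [724405/109]
step 1: K = P̄·Hᵀ·S⁻¹ = [-103828/724405; 41744/724405; -227278/724405]
step 1: x' = x̄ + K·y = [2035298/724405, 7456459/724405, -7148247/724405]
step 1: P' = (I − K·H)·P̄ = [6231688/724405 19347008/724405 -18969122/724405; 19347008/724405 77454796/724405 -67768782/724405; -18969122/724405 -67768782/724405 62451713/724405]

step 0: x' = [-1336/545, -3727/545, 4399/545], P' = [2171/545 4217/545 -5309/545; 4217/545 18559/545 -15563/545; -5309/545 -15563/545 15776/545]
step 1: x' = [2035298/724405, 7456459/724405, -7148247/724405], P' = [6231688/724405 19347008/724405 -18969122/724405; 19347008/724405 77454796/724405 -67768782/724405; -18969122/724405 -67768782/724405 62451713/724405]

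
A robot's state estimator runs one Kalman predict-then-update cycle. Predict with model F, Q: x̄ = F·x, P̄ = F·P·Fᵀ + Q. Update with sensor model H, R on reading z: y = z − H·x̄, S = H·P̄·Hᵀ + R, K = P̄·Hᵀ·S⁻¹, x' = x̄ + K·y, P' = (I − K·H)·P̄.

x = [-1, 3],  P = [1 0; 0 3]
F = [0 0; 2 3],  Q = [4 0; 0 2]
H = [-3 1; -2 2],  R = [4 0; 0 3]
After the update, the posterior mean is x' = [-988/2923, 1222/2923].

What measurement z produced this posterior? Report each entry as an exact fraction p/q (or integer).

z = [2, 1]

x̄ = F·x = [0, 7]
P̄ = F·P·Fᵀ + Q = [4 0; 0 33]
S = H·P̄·Hᵀ + R = [73 90; 90 151]
K = P̄·Hᵀ·S⁻¹ = [-1092/2923 496/2923; -957/2923 1848/2923]
x' − x̄ = [-988/2923, -19239/2923] = K·y
y = (KᵀK)⁻¹·Kᵀ·(x' − x̄) = [-5, -13]
z = y + H·x̄ = [-5, -13] + [7, 14] = [2, 1]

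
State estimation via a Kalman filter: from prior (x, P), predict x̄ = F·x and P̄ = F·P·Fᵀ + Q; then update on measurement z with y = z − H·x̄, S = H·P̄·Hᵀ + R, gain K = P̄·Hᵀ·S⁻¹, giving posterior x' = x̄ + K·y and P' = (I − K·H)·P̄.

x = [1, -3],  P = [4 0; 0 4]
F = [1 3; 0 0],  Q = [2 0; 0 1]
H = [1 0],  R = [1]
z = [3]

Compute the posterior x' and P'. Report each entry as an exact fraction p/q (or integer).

x' = [118/43, 0]
P' = [42/43 0; 0 1]

x̄ = F·x = [-8, 0]
P̄ = F·P·Fᵀ + Q = [42 0; 0 1]
y = z − H·x̄ = [11]
S = H·P̄·Hᵀ + R = [43]
K = P̄·Hᵀ·S⁻¹ = [42/43; 0]
x' = x̄ + K·y = [118/43, 0]
P' = (I − K·H)·P̄ = [42/43 0; 0 1]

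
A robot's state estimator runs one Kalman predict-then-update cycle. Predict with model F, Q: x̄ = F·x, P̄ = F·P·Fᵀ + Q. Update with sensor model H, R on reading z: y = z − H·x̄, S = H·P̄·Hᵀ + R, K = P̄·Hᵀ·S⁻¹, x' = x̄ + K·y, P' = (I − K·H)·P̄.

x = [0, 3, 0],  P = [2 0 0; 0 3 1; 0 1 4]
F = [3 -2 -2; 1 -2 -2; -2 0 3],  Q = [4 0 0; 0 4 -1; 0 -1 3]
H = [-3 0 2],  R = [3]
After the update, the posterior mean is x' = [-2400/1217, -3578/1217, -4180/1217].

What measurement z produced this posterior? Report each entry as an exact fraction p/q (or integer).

x̄ = F·x = [-6, -6, 0]
P̄ = F·P·Fᵀ + Q = [58 42 -42; 42 42 -35; -42 -35 47]
S = H·P̄·Hᵀ + R = [1217]
K = P̄·Hᵀ·S⁻¹ = [-258/1217; -196/1217; 220/1217]
x' − x̄ = [4902/1217, 3724/1217, -4180/1217] = K·y
y = (KᵀK)⁻¹·Kᵀ·(x' − x̄) = [-19]
z = y + H·x̄ = [-19] + [18] = [-1]

z = [-1]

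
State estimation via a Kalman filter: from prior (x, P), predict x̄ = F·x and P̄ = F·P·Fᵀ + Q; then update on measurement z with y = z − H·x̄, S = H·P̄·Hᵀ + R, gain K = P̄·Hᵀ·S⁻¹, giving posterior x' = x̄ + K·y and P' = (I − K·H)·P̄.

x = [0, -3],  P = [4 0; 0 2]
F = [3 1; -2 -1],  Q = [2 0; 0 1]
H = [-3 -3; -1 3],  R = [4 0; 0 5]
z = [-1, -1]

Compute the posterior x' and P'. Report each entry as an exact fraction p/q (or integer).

x̄ = F·x = [-3, 3]
P̄ = F·P·Fᵀ + Q = [40 -26; -26 19]
y = z − H·x̄ = [-1, -13]
S = H·P̄·Hᵀ + R = [67 105; 105 372]
K = P̄·Hᵀ·S⁻¹ = [-1078/4633 -3496/13899; -301/4633 3356/13899]
x' = x̄ + K·y = [6985/13899, -1028/13899]
P' = (I − K·H)·P̄ = [7604/13899 -3292/13899; -3292/13899 4496/13899]

x' = [6985/13899, -1028/13899]
P' = [7604/13899 -3292/13899; -3292/13899 4496/13899]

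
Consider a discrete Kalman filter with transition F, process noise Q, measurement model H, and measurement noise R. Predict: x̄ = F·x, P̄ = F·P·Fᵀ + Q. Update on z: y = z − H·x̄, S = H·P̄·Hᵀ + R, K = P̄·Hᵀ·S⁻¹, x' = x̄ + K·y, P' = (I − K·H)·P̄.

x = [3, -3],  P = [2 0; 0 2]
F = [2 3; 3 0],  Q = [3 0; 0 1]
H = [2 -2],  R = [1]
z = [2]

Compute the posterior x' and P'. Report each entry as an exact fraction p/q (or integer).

x̄ = F·x = [-3, 9]
P̄ = F·P·Fᵀ + Q = [29 12; 12 19]
y = z − H·x̄ = [26]
S = H·P̄·Hᵀ + R = [97]
K = P̄·Hᵀ·S⁻¹ = [34/97; -14/97]
x' = x̄ + K·y = [593/97, 509/97]
P' = (I − K·H)·P̄ = [1657/97 1640/97; 1640/97 1647/97]

x' = [593/97, 509/97]
P' = [1657/97 1640/97; 1640/97 1647/97]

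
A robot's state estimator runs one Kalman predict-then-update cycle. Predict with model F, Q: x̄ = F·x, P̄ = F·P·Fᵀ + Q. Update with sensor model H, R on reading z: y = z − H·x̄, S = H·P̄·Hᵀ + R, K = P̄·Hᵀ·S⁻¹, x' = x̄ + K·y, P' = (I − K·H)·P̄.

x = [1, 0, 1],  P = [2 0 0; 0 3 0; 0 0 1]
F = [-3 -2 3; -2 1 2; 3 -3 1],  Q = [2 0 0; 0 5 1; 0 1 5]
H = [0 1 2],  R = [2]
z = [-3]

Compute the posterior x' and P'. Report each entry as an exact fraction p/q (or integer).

x' = [-9/7, 8/7, -2]
P' = [2995/77 1068/77 -75/11; 1068/77 1412/77 -102/11; -75/11 -102/11 57/11]

x̄ = F·x = [0, 0, 4]
P̄ = F·P·Fᵀ + Q = [41 12 3; 12 20 -18; 3 -18 51]
y = z − H·x̄ = [-11]
S = H·P̄·Hᵀ + R = [154]
K = P̄·Hᵀ·S⁻¹ = [9/77; -8/77; 6/11]
x' = x̄ + K·y = [-9/7, 8/7, -2]
P' = (I − K·H)·P̄ = [2995/77 1068/77 -75/11; 1068/77 1412/77 -102/11; -75/11 -102/11 57/11]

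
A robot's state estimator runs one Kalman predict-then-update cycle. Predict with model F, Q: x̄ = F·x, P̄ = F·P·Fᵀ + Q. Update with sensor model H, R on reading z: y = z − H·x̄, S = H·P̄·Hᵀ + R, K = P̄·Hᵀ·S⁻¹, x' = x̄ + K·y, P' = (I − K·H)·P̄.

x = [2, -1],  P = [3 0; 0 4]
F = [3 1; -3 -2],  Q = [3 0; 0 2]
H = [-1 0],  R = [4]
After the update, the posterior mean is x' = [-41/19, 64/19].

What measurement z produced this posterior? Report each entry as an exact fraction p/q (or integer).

x̄ = F·x = [5, -4]
P̄ = F·P·Fᵀ + Q = [34 -35; -35 45]
S = H·P̄·Hᵀ + R = [38]
K = P̄·Hᵀ·S⁻¹ = [-17/19; 35/38]
x' − x̄ = [-136/19, 140/19] = K·y
y = (KᵀK)⁻¹·Kᵀ·(x' − x̄) = [8]
z = y + H·x̄ = [8] + [-5] = [3]

z = [3]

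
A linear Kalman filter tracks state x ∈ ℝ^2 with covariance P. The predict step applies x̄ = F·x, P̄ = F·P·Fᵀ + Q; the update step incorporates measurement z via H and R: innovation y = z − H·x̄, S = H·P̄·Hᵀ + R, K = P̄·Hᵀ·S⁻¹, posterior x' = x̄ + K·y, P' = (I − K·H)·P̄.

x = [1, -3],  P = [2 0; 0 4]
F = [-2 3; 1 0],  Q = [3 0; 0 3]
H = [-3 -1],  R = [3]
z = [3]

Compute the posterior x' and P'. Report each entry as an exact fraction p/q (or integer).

x' = [-504/407, 204/407]
P' = [360/407 -669/407; -669/407 1986/407]

x̄ = F·x = [-11, 1]
P̄ = F·P·Fᵀ + Q = [47 -4; -4 5]
y = z − H·x̄ = [-29]
S = H·P̄·Hᵀ + R = [407]
K = P̄·Hᵀ·S⁻¹ = [-137/407; 7/407]
x' = x̄ + K·y = [-504/407, 204/407]
P' = (I − K·H)·P̄ = [360/407 -669/407; -669/407 1986/407]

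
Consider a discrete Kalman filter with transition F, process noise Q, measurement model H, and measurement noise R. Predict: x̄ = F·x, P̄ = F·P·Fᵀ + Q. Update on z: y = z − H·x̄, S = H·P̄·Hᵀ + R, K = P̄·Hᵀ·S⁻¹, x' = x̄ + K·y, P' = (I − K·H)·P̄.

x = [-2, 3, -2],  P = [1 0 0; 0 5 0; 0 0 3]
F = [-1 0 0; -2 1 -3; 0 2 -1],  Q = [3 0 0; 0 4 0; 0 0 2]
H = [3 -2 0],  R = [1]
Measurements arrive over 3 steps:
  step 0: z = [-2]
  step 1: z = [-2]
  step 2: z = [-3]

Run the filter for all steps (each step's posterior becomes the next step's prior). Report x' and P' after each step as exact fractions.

step 0: x' = [490/173, 917/173, 700/173], P' = [628/173 938/173 304/173; 938/173 1444/173 475/173; 304/173 475/173 2881/173]
step 1: x' = [-159517/53114, -93481/26557, 242746/26557], P' = [698735/106228 261903/26557 -220278/26557; 261903/26557 399299/26557 -328562/26557; -220278/26557 -328562/26557 772127/26557]
step 2: x' = [-5897455/15525111, 14076295/15525111, 8725128/5175037], P' = [788890979/139725999 1179516862/139725999 -37544330/5175037; 1179516862/139725999 1798450826/139725999 -55569403/5175037; -37544330/5175037 -55569403/5175037 160693181/5175037]

step 0: x̄ = F·x = [2, 13, 8]
step 0: P̄ = F·P·Fᵀ + Q = [4 2 0; 2 40 19; 0 19 25]
step 0: y = z − H·x̄ = [18]
step 0: S = H·P̄·Hᵀ + R = [173]
step 0: K = P̄·Hᵀ·S⁻¹ = [8/173; -74/173; -38/173]
step 0: x' = x̄ + K·y = [490/173, 917/173, 700/173]
step 0: P' = (I − K·H)·P̄ = [628/173 938/173 304/173; 938/173 1444/173 475/173; 304/173 475/173 2881/173]
step 1: x̄ = F·x = [-490/173, -2163/173, 1134/173]
step 1: P̄ = F·P·Fᵀ + Q = [1147/173 1230/173 -1572/173; 1230/173 27623/173 5062/173; -1572/173 5062/173 7103/173]
step 1: y = z − H·x̄ = [-3202/173]
step 1: S = H·P̄·Hᵀ + R = [106228/173]
step 1: K = P̄·Hᵀ·S⁻¹ = [981/106228; -12889/26557; -3710/26557]
step 1: x' = x̄ + K·y = [-159517/53114, -93481/26557, 242746/26557]
step 1: P' = (I − K·H)·P̄ = [698735/106228 261903/26557 -220278/26557; 261903/26557 399299/26557 -328562/26557; -220278/26557 -328562/26557 772127/26557]
step 2: x̄ = F·x = [159517/53114, -662202/26557, -429708/26557]
step 2: P̄ = F·P·Fᵀ + Q = [1017419/106228 -1146739/53114 -744084/26557; -1146739/53114 6433829/26557 3926745/26557; -744084/26557 3926745/26557 3736685/26557]
step 2: y = z − H·x̄ = [-3286701/53114]
step 2: S = H·P̄·Hᵀ + R = [139725999/106228]
step 2: K = P̄·Hᵀ·S⁻¹ = [7639213/139725999; -58351066/139725999; -1494184/5175037]
step 2: x' = x̄ + K·y = [-5897455/15525111, 14076295/15525111, 8725128/5175037]
step 2: P' = (I − K·H)·P̄ = [788890979/139725999 1179516862/139725999 -37544330/5175037; 1179516862/139725999 1798450826/139725999 -55569403/5175037; -37544330/5175037 -55569403/5175037 160693181/5175037]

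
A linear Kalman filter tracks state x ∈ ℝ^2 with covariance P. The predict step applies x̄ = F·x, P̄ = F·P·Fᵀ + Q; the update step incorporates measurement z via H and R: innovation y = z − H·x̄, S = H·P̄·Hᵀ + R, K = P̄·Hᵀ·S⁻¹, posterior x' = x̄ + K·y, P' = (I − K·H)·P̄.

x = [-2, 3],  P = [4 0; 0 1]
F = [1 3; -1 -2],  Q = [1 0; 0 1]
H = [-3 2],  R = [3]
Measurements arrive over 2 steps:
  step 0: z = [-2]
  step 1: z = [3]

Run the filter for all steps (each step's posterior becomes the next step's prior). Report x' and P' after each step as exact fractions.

step 0: x' = [107/95, 52/95], P' = [146/285 42/95; 42/95 87/95]
step 1: x' = [-50621/68699, 20385/68699], P' = [31840/68699 24822/68699; 24822/68699 53709/68699]

step 0: x̄ = F·x = [7, -4]
step 0: P̄ = F·P·Fᵀ + Q = [14 -10; -10 9]
step 0: y = z − H·x̄ = [27]
step 0: S = H·P̄·Hᵀ + R = [285]
step 0: K = P̄·Hᵀ·S⁻¹ = [-62/285; 16/95]
step 0: x' = x̄ + K·y = [107/95, 52/95]
step 0: P' = (I − K·H)·P̄ = [146/285 42/95; 42/95 87/95]
step 1: x̄ = F·x = [263/95, -211/95]
step 1: P̄ = F·P·Fᵀ + Q = [3536/285 -2342/285; -2342/285 1979/285]
step 1: y = z − H·x̄ = [1496/95]
step 1: S = H·P̄·Hᵀ + R = [68699/285]
step 1: K = P̄·Hᵀ·S⁻¹ = [-15292/68699; 10984/68699]
step 1: x' = x̄ + K·y = [-50621/68699, 20385/68699]
step 1: P' = (I − K·H)·P̄ = [31840/68699 24822/68699; 24822/68699 53709/68699]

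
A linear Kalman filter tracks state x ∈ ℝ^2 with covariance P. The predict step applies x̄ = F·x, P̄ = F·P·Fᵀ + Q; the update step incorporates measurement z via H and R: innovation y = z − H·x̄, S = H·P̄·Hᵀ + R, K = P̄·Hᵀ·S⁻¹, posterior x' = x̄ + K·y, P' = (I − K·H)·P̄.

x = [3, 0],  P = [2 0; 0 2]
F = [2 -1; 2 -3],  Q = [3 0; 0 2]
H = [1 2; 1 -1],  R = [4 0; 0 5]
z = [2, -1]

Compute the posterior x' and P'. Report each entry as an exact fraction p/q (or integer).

x̄ = F·x = [6, 6]
P̄ = F·P·Fᵀ + Q = [13 14; 14 28]
y = z − H·x̄ = [-16, -1]
S = H·P̄·Hᵀ + R = [185 -29; -29 18]
K = P̄·Hᵀ·S⁻¹ = [709/2489 1004/2489; 854/2489 -560/2489]
x' = x̄ + K·y = [2586/2489, 1830/2489]
P' = (I − K·H)·P̄ = [4292/2489 -728/2489; -728/2489 2072/2489]

x' = [2586/2489, 1830/2489]
P' = [4292/2489 -728/2489; -728/2489 2072/2489]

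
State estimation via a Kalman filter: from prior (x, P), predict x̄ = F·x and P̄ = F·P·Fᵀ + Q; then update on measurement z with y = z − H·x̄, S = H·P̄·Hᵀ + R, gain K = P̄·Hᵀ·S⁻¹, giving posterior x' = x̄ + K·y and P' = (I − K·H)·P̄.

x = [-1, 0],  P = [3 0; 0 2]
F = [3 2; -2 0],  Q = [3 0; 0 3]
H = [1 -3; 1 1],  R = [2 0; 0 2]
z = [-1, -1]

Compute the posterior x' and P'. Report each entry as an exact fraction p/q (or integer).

x' = [-533/567, 8/189]
P' = [634/567 38/189; 38/189 29/126]

x̄ = F·x = [-3, 2]
P̄ = F·P·Fᵀ + Q = [38 -18; -18 15]
y = z − H·x̄ = [8, 0]
S = H·P̄·Hᵀ + R = [283 29; 29 19]
K = P̄·Hᵀ·S⁻¹ = [146/567 374/567; -185/756 163/756]
x' = x̄ + K·y = [-533/567, 8/189]
P' = (I − K·H)·P̄ = [634/567 38/189; 38/189 29/126]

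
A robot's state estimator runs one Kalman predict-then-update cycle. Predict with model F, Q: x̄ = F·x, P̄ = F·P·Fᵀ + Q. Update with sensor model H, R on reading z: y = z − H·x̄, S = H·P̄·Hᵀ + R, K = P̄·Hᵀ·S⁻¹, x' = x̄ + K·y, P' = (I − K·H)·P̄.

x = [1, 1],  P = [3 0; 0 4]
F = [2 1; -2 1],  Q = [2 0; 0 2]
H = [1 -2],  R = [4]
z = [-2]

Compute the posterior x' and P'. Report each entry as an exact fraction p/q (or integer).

x̄ = F·x = [3, -1]
P̄ = F·P·Fᵀ + Q = [18 -8; -8 18]
y = z − H·x̄ = [-7]
S = H·P̄·Hᵀ + R = [126]
K = P̄·Hᵀ·S⁻¹ = [17/63; -22/63]
x' = x̄ + K·y = [10/9, 13/9]
P' = (I − K·H)·P̄ = [556/63 244/63; 244/63 166/63]

x' = [10/9, 13/9]
P' = [556/63 244/63; 244/63 166/63]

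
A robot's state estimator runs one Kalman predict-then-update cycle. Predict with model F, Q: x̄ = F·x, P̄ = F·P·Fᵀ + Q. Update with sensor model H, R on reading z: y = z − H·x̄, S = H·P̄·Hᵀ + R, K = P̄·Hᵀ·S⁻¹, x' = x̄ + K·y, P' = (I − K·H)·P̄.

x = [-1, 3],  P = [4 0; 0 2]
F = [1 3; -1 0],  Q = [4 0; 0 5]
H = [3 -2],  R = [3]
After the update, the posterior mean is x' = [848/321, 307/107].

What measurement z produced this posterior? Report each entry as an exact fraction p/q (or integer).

x̄ = F·x = [8, 1]
P̄ = F·P·Fᵀ + Q = [26 -4; -4 9]
S = H·P̄·Hᵀ + R = [321]
K = P̄·Hᵀ·S⁻¹ = [86/321; -10/107]
x' − x̄ = [-1720/321, 200/107] = K·y
y = (KᵀK)⁻¹·Kᵀ·(x' − x̄) = [-20]
z = y + H·x̄ = [-20] + [22] = [2]

z = [2]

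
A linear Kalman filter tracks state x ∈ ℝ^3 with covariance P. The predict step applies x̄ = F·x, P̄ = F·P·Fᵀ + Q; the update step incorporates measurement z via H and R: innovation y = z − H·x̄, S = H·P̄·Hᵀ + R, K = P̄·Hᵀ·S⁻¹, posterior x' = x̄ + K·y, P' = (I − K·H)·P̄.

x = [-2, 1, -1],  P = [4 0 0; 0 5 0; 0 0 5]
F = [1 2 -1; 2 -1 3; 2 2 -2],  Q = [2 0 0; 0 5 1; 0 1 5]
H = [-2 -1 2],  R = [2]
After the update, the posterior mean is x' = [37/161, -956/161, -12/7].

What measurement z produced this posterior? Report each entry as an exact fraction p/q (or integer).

z = [2]

x̄ = F·x = [1, -8, 0]
P̄ = F·P·Fᵀ + Q = [31 -17 38; -17 71 -23; 38 -23 61]
S = H·P̄·Hᵀ + R = [161]
K = P̄·Hᵀ·S⁻¹ = [31/161; -83/161; 3/7]
x' − x̄ = [-124/161, 332/161, -12/7] = K·y
y = (KᵀK)⁻¹·Kᵀ·(x' − x̄) = [-4]
z = y + H·x̄ = [-4] + [6] = [2]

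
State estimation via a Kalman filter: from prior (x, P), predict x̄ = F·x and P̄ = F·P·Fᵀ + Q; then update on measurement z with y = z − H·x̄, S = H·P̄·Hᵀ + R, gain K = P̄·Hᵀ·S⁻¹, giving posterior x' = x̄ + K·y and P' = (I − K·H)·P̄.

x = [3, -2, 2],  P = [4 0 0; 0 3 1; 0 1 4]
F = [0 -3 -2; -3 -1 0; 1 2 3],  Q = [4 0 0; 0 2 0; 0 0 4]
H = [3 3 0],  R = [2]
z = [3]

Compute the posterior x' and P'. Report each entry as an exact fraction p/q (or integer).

x' = [299/55, -1223/275, 349/275]
P' = [208/11 -1033/55 -631/55; -1033/55 5191/275 3117/275; -631/55 3117/275 5704/275]

x̄ = F·x = [2, -7, 5]
P̄ = F·P·Fᵀ + Q = [59 11 -55; 11 41 -21; -55 -21 68]
y = z − H·x̄ = [18]
S = H·P̄·Hᵀ + R = [1100]
K = P̄·Hᵀ·S⁻¹ = [21/110; 39/275; -57/275]
x' = x̄ + K·y = [299/55, -1223/275, 349/275]
P' = (I − K·H)·P̄ = [208/11 -1033/55 -631/55; -1033/55 5191/275 3117/275; -631/55 3117/275 5704/275]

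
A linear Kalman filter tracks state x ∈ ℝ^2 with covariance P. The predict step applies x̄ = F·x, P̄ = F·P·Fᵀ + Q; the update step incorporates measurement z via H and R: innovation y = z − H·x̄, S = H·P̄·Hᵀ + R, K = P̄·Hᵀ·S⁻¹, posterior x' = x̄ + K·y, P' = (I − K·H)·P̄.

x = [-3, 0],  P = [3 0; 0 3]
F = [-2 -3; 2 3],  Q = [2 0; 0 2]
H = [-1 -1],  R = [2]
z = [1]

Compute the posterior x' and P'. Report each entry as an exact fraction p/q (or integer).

x' = [17/3, -19/3]
P' = [121/3 -119/3; -119/3 121/3]

x̄ = F·x = [6, -6]
P̄ = F·P·Fᵀ + Q = [41 -39; -39 41]
y = z − H·x̄ = [1]
S = H·P̄·Hᵀ + R = [6]
K = P̄·Hᵀ·S⁻¹ = [-1/3; -1/3]
x' = x̄ + K·y = [17/3, -19/3]
P' = (I − K·H)·P̄ = [121/3 -119/3; -119/3 121/3]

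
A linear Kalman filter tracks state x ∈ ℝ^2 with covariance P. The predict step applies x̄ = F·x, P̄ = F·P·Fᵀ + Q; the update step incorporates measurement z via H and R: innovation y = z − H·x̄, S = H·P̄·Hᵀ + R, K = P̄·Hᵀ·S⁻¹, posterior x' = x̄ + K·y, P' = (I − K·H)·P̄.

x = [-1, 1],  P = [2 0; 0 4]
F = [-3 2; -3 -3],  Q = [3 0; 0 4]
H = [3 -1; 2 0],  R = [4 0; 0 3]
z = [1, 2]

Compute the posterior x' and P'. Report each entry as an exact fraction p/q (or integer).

x' = [10583/10325, 20456/10325]
P' = [6774/10325 18918/10325; 18918/10325 91426/10325]

x̄ = F·x = [5, 0]
P̄ = F·P·Fᵀ + Q = [37 -6; -6 58]
y = z − H·x̄ = [-14, -8]
S = H·P̄·Hᵀ + R = [431 234; 234 151]
K = P̄·Hᵀ·S⁻¹ = [351/10325 4516/10325; -8668/10325 12612/10325]
x' = x̄ + K·y = [10583/10325, 20456/10325]
P' = (I − K·H)·P̄ = [6774/10325 18918/10325; 18918/10325 91426/10325]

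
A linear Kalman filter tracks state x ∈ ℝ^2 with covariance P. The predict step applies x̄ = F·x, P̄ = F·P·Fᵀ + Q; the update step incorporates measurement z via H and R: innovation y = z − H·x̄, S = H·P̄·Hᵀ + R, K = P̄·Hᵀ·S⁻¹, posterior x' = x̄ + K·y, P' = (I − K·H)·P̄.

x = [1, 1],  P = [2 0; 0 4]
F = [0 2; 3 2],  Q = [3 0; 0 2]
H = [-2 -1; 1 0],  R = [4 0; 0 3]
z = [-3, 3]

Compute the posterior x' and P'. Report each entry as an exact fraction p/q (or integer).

x̄ = F·x = [2, 5]
P̄ = F·P·Fᵀ + Q = [19 16; 16 36]
y = z − H·x̄ = [6, 1]
S = H·P̄·Hᵀ + R = [180 -54; -54 22]
K = P̄·Hᵀ·S⁻¹ = [-9/58 14/29; -158/261 -22/29]
x' = x̄ + K·y = [45/29, 53/87]
P' = (I − K·H)·P̄ = [42/29 -66/29; -66/29 1820/261]

x' = [45/29, 53/87]
P' = [42/29 -66/29; -66/29 1820/261]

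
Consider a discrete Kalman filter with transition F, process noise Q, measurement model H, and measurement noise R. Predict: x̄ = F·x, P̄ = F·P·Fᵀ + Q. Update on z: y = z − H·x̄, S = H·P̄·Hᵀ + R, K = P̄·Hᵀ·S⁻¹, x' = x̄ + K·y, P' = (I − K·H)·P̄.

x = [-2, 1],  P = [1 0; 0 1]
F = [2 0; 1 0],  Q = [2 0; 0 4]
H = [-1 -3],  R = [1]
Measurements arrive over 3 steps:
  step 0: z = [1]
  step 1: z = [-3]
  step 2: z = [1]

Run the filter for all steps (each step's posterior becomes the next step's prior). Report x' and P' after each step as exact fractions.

step 0: x' = [-37/16, 25/64], P' = [15/4 -19/16; -19/16 31/64]
step 1: x' = [-155/531, 751/708], P' = [2786/531 -292/177; -292/177 37/59]
step 2: x' = [-39462/90359, -17047/90359], P' = [501770/90359 -157616/90359; -157616/90359 59306/90359]

step 0: x̄ = F·x = [-4, -2]
step 0: P̄ = F·P·Fᵀ + Q = [6 2; 2 5]
step 0: y = z − H·x̄ = [-9]
step 0: S = H·P̄·Hᵀ + R = [64]
step 0: K = P̄·Hᵀ·S⁻¹ = [-3/16; -17/64]
step 0: x' = x̄ + K·y = [-37/16, 25/64]
step 0: P' = (I − K·H)·P̄ = [15/4 -19/16; -19/16 31/64]
step 1: x̄ = F·x = [-37/8, -37/16]
step 1: P̄ = F·P·Fᵀ + Q = [17 15/2; 15/2 31/4]
step 1: y = z − H·x̄ = [-233/16]
step 1: S = H·P̄·Hᵀ + R = [531/4]
step 1: K = P̄·Hᵀ·S⁻¹ = [-158/531; -41/177]
step 1: x' = x̄ + K·y = [-155/531, 751/708]
step 1: P' = (I − K·H)·P̄ = [2786/531 -292/177; -292/177 37/59]
step 2: x̄ = F·x = [-310/531, -155/531]
step 2: P̄ = F·P·Fᵀ + Q = [12206/531 5572/531; 5572/531 4910/531]
step 2: y = z − H·x̄ = [-244/531]
step 2: S = H·P̄·Hᵀ + R = [90359/531]
step 2: K = P̄·Hᵀ·S⁻¹ = [-28922/90359; -20302/90359]
step 2: x' = x̄ + K·y = [-39462/90359, -17047/90359]
step 2: P' = (I − K·H)·P̄ = [501770/90359 -157616/90359; -157616/90359 59306/90359]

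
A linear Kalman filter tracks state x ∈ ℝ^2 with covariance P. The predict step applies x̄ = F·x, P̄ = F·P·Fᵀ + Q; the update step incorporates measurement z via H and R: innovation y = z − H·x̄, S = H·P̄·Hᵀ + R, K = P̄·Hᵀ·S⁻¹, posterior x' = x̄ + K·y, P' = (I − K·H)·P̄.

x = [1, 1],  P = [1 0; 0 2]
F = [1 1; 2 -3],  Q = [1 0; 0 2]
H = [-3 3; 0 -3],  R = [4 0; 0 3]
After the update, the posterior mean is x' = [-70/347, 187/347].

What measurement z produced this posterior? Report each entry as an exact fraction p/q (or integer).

x̄ = F·x = [2, -1]
P̄ = F·P·Fᵀ + Q = [4 -4; -4 24]
S = H·P̄·Hᵀ + R = [328 -252; -252 219]
K = P̄·Hᵀ·S⁻¹ = [-93/347 -88/347; 21/694 -102/347]
x' − x̄ = [-764/347, 534/347] = K·y
y = (KᵀK)⁻¹·Kᵀ·(x' − x̄) = [12, -4]
z = y + H·x̄ = [12, -4] + [-9, 3] = [3, -1]

z = [3, -1]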